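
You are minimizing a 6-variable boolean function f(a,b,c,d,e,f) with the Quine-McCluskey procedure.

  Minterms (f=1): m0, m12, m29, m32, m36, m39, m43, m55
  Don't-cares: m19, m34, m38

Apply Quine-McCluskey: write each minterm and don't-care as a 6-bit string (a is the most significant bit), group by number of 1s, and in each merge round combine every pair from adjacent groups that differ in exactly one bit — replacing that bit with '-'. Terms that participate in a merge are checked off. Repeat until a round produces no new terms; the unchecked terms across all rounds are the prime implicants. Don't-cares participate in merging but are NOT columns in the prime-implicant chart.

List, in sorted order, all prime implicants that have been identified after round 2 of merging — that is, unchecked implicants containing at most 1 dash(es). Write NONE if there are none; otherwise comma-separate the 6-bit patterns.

Round 0: 000000✓ 001100 010011 011101 100000✓ 100010✓ 100100✓ 100110✓ 100111✓ 101011 110111✓
Round 1: -00000 1-0111 100-00✓ 100-10✓ 1000-0✓ 1001-0✓ 10011-
Round 2: 100--0
PIs = {-00000, 001100, 010011, 011101, 1-0111, 100--0, 10011-, 101011}

-00000, 001100, 010011, 011101, 1-0111, 10011-, 101011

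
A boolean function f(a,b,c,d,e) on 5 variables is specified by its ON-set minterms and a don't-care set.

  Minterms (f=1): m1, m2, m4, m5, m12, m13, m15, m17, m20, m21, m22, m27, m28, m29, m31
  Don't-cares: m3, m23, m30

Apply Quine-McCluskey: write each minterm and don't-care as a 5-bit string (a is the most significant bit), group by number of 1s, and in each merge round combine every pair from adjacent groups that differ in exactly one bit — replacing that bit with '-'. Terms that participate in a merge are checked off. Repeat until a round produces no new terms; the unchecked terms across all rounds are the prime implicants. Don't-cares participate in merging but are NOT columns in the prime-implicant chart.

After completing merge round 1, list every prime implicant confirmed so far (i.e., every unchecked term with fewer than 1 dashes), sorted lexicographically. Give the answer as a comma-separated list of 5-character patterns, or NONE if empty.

[col 0] 00001*, 00010*, 00011*, 00100*, 00101*, 01100*, 01101*, 01111*, 10001*, 10100*, 10101*, 10110*, 10111*, 11011*, 11100*, 11101*, 11110*, 11111*
[col 1] -0001*, -0100*, -0101*, -1100*, -1101*, -1111*, 0-100*, 0-101*, 00-01*, 000-1, 0001-, 0010-*, 011-1*, 0110-*, 1-100*, 1-101*, 1-110*, 1-111*, 10-01*, 101-0*, 101-1*, 1010-*, 1011-*, 11-11, 111-0*, 111-1*, 1110-*, 1111-*
[col 2] --100*, --101*, -0-01, -010-*, -11-1, -110-*, 0-10-*, 1-1-0*, 1-1-1*, 1-10-*, 1-11-*, 101--*, 111--*
[col 3] --10-, 1-1--
Prime implicants: --10-, -0-01, -11-1, 000-1, 0001-, 1-1--, 11-11

NONE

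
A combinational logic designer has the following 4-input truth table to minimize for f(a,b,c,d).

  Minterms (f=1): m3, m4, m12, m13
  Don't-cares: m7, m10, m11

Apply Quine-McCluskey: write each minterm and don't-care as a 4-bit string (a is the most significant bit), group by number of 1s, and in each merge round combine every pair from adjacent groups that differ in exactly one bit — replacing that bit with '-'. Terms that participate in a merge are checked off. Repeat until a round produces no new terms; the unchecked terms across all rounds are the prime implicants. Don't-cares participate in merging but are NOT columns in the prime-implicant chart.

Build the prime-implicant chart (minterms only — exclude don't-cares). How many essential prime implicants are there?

Round 0: 0011✓ 0100✓ 0111✓ 1010✓ 1011✓ 1100✓ 1101✓
Round 1: -011 -100 0-11 101- 110-
PIs = {-011, -100, 0-11, 101-, 110-}
Coverage chart:
  m3: -011,0-11
  m4: -100 ←essential
  m12: -100,110-
  m13: 110- ←essential
Essential: -100, 110-

2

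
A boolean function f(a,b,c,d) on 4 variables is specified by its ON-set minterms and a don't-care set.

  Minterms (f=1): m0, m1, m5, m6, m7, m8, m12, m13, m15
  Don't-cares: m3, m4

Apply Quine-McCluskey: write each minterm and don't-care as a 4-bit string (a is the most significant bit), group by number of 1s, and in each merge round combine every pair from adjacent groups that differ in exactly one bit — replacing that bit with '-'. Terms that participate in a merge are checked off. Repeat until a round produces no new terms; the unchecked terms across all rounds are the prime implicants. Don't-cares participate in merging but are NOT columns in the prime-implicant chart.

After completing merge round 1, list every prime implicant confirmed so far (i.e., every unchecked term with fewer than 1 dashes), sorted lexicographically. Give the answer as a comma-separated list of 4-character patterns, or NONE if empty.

size-2^0 implicants → 0000(✓)  0001(✓)  0011(✓)  0100(✓)  0101(✓)  0110(✓)  0111(✓)  1000(✓)  1100(✓)  1101(✓)  1111(✓)
size-2^1 implicants → -000(✓)  -100(✓)  -101(✓)  -111(✓)  0-00(✓)  0-01(✓)  0-11(✓)  00-1(✓)  000-(✓)  01-0(✓)  01-1(✓)  010-(✓)  011-(✓)  1-00(✓)  11-1(✓)  110-(✓)
size-2^2 implicants → --00  -1-1  -10-  0--1  0-0-  01--
Unchecked terms (primes): --00, -1-1, -10-, 0--1, 0-0-, 01--

NONE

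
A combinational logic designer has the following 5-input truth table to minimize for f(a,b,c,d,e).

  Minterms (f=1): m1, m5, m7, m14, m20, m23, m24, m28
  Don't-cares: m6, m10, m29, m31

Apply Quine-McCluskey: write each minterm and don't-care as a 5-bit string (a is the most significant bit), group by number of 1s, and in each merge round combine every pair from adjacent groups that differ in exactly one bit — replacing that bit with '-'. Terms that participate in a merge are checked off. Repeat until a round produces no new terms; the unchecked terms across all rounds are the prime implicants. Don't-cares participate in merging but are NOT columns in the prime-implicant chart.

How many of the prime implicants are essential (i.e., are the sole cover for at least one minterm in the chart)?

Round 0: 00001✓ 00101✓ 00110✓ 00111✓ 01010✓ 01110✓ 10100✓ 10111✓ 11000✓ 11100✓ 11101✓ 11111✓
Round 1: -0111 0-110 00-01 001-1 0011- 01-10 1-100 1-111 11-00 111-1 1110-
PIs = {-0111, 0-110, 00-01, 001-1, 0011-, 01-10, 1-100, 1-111, 11-00, 111-1, 1110-}
Coverage chart:
  m1: 00-01 ←essential
  m5: 00-01,001-1
  m7: -0111,001-1,0011-
  m14: 0-110,01-10
  m20: 1-100 ←essential
  m23: -0111,1-111
  m24: 11-00 ←essential
  m28: 1-100,11-00,1110-
Essential: 00-01, 1-100, 11-00

3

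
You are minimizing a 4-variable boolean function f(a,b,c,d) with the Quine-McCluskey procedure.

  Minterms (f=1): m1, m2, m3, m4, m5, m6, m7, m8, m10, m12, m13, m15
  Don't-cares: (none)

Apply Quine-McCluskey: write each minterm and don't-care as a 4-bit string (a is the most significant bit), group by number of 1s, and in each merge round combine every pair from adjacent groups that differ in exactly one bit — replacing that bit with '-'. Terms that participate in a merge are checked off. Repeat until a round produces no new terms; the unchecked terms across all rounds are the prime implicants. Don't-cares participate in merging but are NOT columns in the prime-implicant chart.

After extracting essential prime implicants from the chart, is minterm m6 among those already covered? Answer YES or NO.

NO

[col 0] 0001*, 0010*, 0011*, 0100*, 0101*, 0110*, 0111*, 1000*, 1010*, 1100*, 1101*, 1111*
[col 1] -010, -100*, -101*, -111*, 0-01*, 0-10*, 0-11*, 00-1*, 001-*, 01-0*, 01-1*, 010-*, 011-*, 1-00, 10-0, 11-1*, 110-*
[col 2] -1-1, -10-, 0--1, 0-1-, 01--
Prime implicants: -010, -1-1, -10-, 0--1, 0-1-, 01--, 1-00, 10-0
PI chart (minterm → PIs covering it):
  1 | 0--1  (sole → essential)
  2 | -010,0-1-
  3 | 0--1,0-1-
  4 | -10-,01--
  5 | -1-1,-10-,0--1,01--
  6 | 0-1-,01--
  7 | -1-1,0--1,0-1-,01--
  8 | 1-00,10-0
  10 | -010,10-0
  12 | -10-,1-00
  13 | -1-1,-10-
  15 | -1-1  (sole → essential)
Essential prime implicants: -1-1, 0--1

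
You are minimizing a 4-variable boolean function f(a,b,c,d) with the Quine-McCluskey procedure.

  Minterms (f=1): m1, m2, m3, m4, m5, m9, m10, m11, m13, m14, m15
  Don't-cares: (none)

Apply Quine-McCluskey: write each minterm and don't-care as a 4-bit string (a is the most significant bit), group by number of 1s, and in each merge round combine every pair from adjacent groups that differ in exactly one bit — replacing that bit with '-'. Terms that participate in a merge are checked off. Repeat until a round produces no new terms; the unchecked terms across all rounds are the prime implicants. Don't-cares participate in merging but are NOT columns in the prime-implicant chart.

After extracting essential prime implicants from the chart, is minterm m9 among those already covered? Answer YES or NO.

[col 0] 0001*, 0010*, 0011*, 0100*, 0101*, 1001*, 1010*, 1011*, 1101*, 1110*, 1111*
[col 1] -001*, -010*, -011*, -101*, 0-01*, 00-1*, 001-*, 010-, 1-01*, 1-10*, 1-11*, 10-1*, 101-*, 11-1*, 111-*
[col 2] --01, -0-1, -01-, 1--1, 1-1-
Prime implicants: --01, -0-1, -01-, 010-, 1--1, 1-1-
PI chart (minterm → PIs covering it):
  1 | --01,-0-1
  2 | -01-  (sole → essential)
  3 | -0-1,-01-
  4 | 010-  (sole → essential)
  5 | --01,010-
  9 | --01,-0-1,1--1
  10 | -01-,1-1-
  11 | -0-1,-01-,1--1,1-1-
  13 | --01,1--1
  14 | 1-1-  (sole → essential)
  15 | 1--1,1-1-
Essential prime implicants: -01-, 010-, 1-1-

NO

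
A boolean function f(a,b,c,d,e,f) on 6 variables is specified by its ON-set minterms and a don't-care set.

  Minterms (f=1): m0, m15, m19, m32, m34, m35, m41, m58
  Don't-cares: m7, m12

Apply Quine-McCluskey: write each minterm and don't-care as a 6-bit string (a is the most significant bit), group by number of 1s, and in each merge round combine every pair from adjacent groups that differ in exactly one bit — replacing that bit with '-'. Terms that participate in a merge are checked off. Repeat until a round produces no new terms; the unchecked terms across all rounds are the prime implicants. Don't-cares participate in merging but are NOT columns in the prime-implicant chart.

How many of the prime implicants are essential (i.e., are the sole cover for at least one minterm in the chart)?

[col 0] 000000*, 000111*, 001100, 001111*, 010011, 100000*, 100010*, 100011*, 101001, 111010
[col 1] -00000, 00-111, 1000-0, 10001-
Prime implicants: -00000, 00-111, 001100, 010011, 1000-0, 10001-, 101001, 111010
PI chart (minterm → PIs covering it):
  0 | -00000  (sole → essential)
  15 | 00-111  (sole → essential)
  19 | 010011  (sole → essential)
  32 | -00000,1000-0
  34 | 1000-0,10001-
  35 | 10001-  (sole → essential)
  41 | 101001  (sole → essential)
  58 | 111010  (sole → essential)
Essential prime implicants: -00000, 00-111, 010011, 10001-, 101001, 111010

6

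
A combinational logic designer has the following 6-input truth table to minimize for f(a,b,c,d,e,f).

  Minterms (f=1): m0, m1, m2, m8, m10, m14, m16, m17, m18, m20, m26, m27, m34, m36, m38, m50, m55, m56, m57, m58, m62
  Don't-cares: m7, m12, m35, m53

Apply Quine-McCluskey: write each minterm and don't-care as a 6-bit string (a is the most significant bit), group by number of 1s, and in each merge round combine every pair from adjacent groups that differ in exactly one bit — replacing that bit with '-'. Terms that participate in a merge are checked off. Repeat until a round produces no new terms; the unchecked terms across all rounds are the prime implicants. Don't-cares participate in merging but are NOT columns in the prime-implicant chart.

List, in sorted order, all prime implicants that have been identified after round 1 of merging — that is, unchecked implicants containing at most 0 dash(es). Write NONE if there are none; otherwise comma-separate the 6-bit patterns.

000111

size-2^0 implicants → 000000(✓)  000001(✓)  000010(✓)  000111  001000(✓)  001010(✓)  001100(✓)  001110(✓)  010000(✓)  010001(✓)  010010(✓)  010100(✓)  011010(✓)  011011(✓)  100010(✓)  100011(✓)  100100(✓)  100110(✓)  110010(✓)  110101(✓)  110111(✓)  111000(✓)  111001(✓)  111010(✓)  111110(✓)
size-2^1 implicants → -00010(✓)  -10010(✓)  -11010(✓)  0-0000(✓)  0-0001(✓)  0-0010(✓)  0-1010(✓)  00-000(✓)  00-010(✓)  0000-0(✓)  00000-(✓)  001-00(✓)  001-10(✓)  0010-0(✓)  0011-0(✓)  01-010(✓)  010-00  0100-0(✓)  01000-(✓)  01101-  1-0010(✓)  100-10  10001-  1001-0  11-010(✓)  1101-1  111-10  1110-0  11100-
size-2^2 implicants → --0010  -1-010  0--010  0-00-0  0-000-  00-0-0  001--0
Unchecked terms (primes): --0010, -1-010, 0--010, 0-00-0, 0-000-, 00-0-0, 000111, 001--0, 010-00, 01101-, 100-10, 10001-, 1001-0, 1101-1, 111-10, 1110-0, 11100-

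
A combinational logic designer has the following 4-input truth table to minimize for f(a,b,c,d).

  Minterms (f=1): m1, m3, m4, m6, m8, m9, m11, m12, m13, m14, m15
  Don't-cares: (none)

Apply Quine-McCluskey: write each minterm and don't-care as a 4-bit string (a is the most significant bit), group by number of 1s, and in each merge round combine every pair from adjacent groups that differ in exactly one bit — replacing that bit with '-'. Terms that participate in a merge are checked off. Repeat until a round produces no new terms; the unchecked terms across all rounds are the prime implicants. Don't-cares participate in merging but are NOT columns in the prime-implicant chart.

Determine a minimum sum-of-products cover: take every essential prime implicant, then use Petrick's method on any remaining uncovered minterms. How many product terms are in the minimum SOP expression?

Round 0: 0001✓ 0011✓ 0100✓ 0110✓ 1000✓ 1001✓ 1011✓ 1100✓ 1101✓ 1110✓ 1111✓
Round 1: -001✓ -011✓ -100✓ -110✓ 00-1✓ 01-0✓ 1-00✓ 1-01✓ 1-11✓ 10-1✓ 100-✓ 11-0✓ 11-1✓ 110-✓ 111-✓
Round 2: -0-1 -1-0 1--1 1-0- 11--
PIs = {-0-1, -1-0, 1--1, 1-0-, 11--}
Coverage chart:
  m1: -0-1 ←essential
  m3: -0-1 ←essential
  m4: -1-0 ←essential
  m6: -1-0 ←essential
  m8: 1-0- ←essential
  m9: -0-1,1--1,1-0-
  m11: -0-1,1--1
  m12: -1-0,1-0-,11--
  m13: 1--1,1-0-,11--
  m14: -1-0,11--
  m15: 1--1,11--
Essential: -0-1, -1-0, 1-0-
Petrick residual → 1--1
Min cover (4 terms): b'd + bd' + ad + ac'

4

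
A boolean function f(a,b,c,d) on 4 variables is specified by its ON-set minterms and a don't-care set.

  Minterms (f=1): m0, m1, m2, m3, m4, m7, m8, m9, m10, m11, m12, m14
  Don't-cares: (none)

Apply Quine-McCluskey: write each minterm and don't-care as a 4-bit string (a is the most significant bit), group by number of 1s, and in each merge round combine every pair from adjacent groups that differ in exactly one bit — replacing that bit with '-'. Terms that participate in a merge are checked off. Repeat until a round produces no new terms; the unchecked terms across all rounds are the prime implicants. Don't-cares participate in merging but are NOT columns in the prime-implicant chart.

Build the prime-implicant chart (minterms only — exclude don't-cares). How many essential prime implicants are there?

size-2^0 implicants → 0000(✓)  0001(✓)  0010(✓)  0011(✓)  0100(✓)  0111(✓)  1000(✓)  1001(✓)  1010(✓)  1011(✓)  1100(✓)  1110(✓)
size-2^1 implicants → -000(✓)  -001(✓)  -010(✓)  -011(✓)  -100(✓)  0-00(✓)  0-11  00-0(✓)  00-1(✓)  000-(✓)  001-(✓)  1-00(✓)  1-10(✓)  10-0(✓)  10-1(✓)  100-(✓)  101-(✓)  11-0(✓)
size-2^2 implicants → --00  -0-0(✓)  -0-1(✓)  -00-(✓)  -01-(✓)  00--(✓)  1--0  10--(✓)
size-2^3 implicants → -0--
Unchecked terms (primes): --00, -0--, 0-11, 1--0
Minterm coverage:
  m0 ⊆ --00,-0--
  m1 ⊆ -0-- [E]
  m2 ⊆ -0-- [E]
  m3 ⊆ -0--,0-11
  m4 ⊆ --00 [E]
  m7 ⊆ 0-11 [E]
  m8 ⊆ --00,-0--,1--0
  m9 ⊆ -0-- [E]
  m10 ⊆ -0--,1--0
  m11 ⊆ -0-- [E]
  m12 ⊆ --00,1--0
  m14 ⊆ 1--0 [E]
E = {--00, -0--, 0-11, 1--0}

4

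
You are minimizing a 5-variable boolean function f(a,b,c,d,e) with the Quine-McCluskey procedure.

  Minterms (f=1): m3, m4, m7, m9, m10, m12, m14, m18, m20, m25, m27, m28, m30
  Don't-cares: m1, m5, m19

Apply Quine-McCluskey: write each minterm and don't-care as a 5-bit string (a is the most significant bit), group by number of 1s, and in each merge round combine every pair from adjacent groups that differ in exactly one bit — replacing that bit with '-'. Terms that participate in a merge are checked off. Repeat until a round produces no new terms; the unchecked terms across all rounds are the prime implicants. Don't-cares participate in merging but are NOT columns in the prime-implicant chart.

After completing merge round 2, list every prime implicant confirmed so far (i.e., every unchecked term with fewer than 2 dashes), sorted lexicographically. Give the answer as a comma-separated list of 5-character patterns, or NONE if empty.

-0011, -1001, 0-001, 0010-, 01-10, 1-011, 1001-, 110-1

Round 0: 00001✓ 00011✓ 00100✓ 00101✓ 00111✓ 01001✓ 01010✓ 01100✓ 01110✓ 10010✓ 10011✓ 10100✓ 11001✓ 11011✓ 11100✓ 11110✓
Round 1: -0011 -0100✓ -1001 -1100✓ -1110✓ 0-001 0-100✓ 00-01✓ 00-11✓ 000-1✓ 001-1✓ 0010- 01-10 011-0✓ 1-011 1-100✓ 1001- 110-1 111-0✓
Round 2: --100 -11-0 00--1
PIs = {--100, -0011, -1001, -11-0, 0-001, 00--1, 0010-, 01-10, 1-011, 1001-, 110-1}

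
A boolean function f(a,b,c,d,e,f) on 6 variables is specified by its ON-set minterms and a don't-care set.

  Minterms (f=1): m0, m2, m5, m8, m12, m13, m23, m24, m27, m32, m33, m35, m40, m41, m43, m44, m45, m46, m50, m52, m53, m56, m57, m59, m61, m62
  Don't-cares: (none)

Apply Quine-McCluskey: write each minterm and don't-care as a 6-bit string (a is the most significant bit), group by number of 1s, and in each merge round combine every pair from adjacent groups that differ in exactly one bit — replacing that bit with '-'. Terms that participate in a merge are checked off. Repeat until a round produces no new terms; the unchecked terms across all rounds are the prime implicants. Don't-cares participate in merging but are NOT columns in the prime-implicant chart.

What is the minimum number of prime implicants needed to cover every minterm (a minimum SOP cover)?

size-2^0 implicants → 000000(✓)  000010(✓)  000101(✓)  001000(✓)  001100(✓)  001101(✓)  010111  011000(✓)  011011(✓)  100000(✓)  100001(✓)  100011(✓)  101000(✓)  101001(✓)  101011(✓)  101100(✓)  101101(✓)  101110(✓)  110010  110100(✓)  110101(✓)  111000(✓)  111001(✓)  111011(✓)  111101(✓)  111110(✓)
size-2^1 implicants → -00000(✓)  -01000(✓)  -01100(✓)  -01101(✓)  -11000(✓)  -11011  0-1000(✓)  00-000(✓)  00-101  0000-0  001-00(✓)  00110-(✓)  1-1000(✓)  1-1001(✓)  1-1011(✓)  1-1101(✓)  1-1110  10-000(✓)  10-001(✓)  10-011(✓)  1000-1(✓)  10000-(✓)  101-00(✓)  101-01(✓)  1010-1(✓)  10100-(✓)  1011-0  10110-(✓)  11-101  11010-  111-01(✓)  1110-1(✓)  11100-(✓)
size-2^2 implicants → --1000  -0-000  -01-00  -0110-  1-1-01  1-10-1  1-100-  10-0-1  10-00-  101-0-
Unchecked terms (primes): --1000, -0-000, -01-00, -0110-, -11011, 00-101, 0000-0, 010111, 1-1-01, 1-10-1, 1-100-, 1-1110, 10-0-1, 10-00-, 101-0-, 1011-0, 11-101, 110010, 11010-
Minterm coverage:
  m0 ⊆ -0-000,0000-0
  m2 ⊆ 0000-0 [E]
  m5 ⊆ 00-101 [E]
  m8 ⊆ --1000,-0-000,-01-00
  m12 ⊆ -01-00,-0110-
  m13 ⊆ -0110-,00-101
  m23 ⊆ 010111 [E]
  m24 ⊆ --1000 [E]
  m27 ⊆ -11011 [E]
  m32 ⊆ -0-000,10-00-
  m33 ⊆ 10-0-1,10-00-
  m35 ⊆ 10-0-1 [E]
  m40 ⊆ --1000,-0-000,-01-00,1-100-,10-00-,101-0-
  m41 ⊆ 1-1-01,1-10-1,1-100-,10-0-1,10-00-,101-0-
  m43 ⊆ 1-10-1,10-0-1
  m44 ⊆ -01-00,-0110-,101-0-,1011-0
  m45 ⊆ -0110-,1-1-01,101-0-
  m46 ⊆ 1-1110,1011-0
  m50 ⊆ 110010 [E]
  m52 ⊆ 11010- [E]
  m53 ⊆ 11-101,11010-
  m56 ⊆ --1000,1-100-
  m57 ⊆ 1-1-01,1-10-1,1-100-
  m59 ⊆ -11011,1-10-1
  m61 ⊆ 1-1-01,11-101
  m62 ⊆ 1-1110 [E]
E = {--1000, -11011, 00-101, 0000-0, 010111, 1-1110, 10-0-1, 110010, 11010-}
Petrick residual → -0-000, -01-00, 1-1-01
Cover = cd'e'f' + b'd'e'f' + b'ce'f' + bcd'ef + a'b'de'f + a'b'c'd'f' + a'bc'def + ace'f + acdef' + ab'd'f + abc'd'ef' + abc'de'  |cover|=12

12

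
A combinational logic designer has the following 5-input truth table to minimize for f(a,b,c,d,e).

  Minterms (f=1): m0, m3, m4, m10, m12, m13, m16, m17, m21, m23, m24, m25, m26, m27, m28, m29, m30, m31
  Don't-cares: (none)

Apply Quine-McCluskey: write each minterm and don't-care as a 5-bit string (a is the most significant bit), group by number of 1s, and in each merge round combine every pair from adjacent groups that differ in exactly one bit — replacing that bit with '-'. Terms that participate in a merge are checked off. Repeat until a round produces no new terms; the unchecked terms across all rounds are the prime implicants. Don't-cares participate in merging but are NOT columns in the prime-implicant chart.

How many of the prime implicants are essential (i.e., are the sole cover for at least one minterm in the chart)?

5

[col 0] 00000*, 00011, 00100*, 01010*, 01100*, 01101*, 10000*, 10001*, 10101*, 10111*, 11000*, 11001*, 11010*, 11011*, 11100*, 11101*, 11110*, 11111*
[col 1] -0000, -1010, -1100*, -1101*, 0-100, 00-00, 0110-*, 1-000*, 1-001*, 1-101*, 1-111*, 10-01*, 1000-*, 101-1*, 11-00*, 11-01*, 11-10*, 11-11*, 110-0*, 110-1*, 1100-*, 1101-*, 111-0*, 111-1*, 1110-*, 1111-*
[col 2] -110-, 1--01, 1-00-, 1-1-1, 11--0*, 11--1*, 11-0-*, 11-1-*, 110--*, 111--*
[col 3] 11---
Prime implicants: -0000, -1010, -110-, 0-100, 00-00, 00011, 1--01, 1-00-, 1-1-1, 11---
PI chart (minterm → PIs covering it):
  0 | -0000,00-00
  3 | 00011  (sole → essential)
  4 | 0-100,00-00
  10 | -1010  (sole → essential)
  12 | -110-,0-100
  13 | -110-  (sole → essential)
  16 | -0000,1-00-
  17 | 1--01,1-00-
  21 | 1--01,1-1-1
  23 | 1-1-1  (sole → essential)
  24 | 1-00-,11---
  25 | 1--01,1-00-,11---
  26 | -1010,11---
  27 | 11---  (sole → essential)
  28 | -110-,11---
  29 | -110-,1--01,1-1-1,11---
  30 | 11---  (sole → essential)
  31 | 1-1-1,11---
Essential prime implicants: -1010, -110-, 00011, 1-1-1, 11---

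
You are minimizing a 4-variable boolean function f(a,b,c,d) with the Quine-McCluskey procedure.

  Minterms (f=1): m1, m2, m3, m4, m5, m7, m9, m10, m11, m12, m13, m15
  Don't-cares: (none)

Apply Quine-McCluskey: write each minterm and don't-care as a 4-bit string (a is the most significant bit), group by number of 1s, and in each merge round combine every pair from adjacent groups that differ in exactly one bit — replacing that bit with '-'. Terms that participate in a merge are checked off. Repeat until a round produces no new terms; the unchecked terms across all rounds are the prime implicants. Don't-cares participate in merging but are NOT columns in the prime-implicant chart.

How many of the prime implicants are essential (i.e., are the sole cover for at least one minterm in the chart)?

Round 0: 0001✓ 0010✓ 0011✓ 0100✓ 0101✓ 0111✓ 1001✓ 1010✓ 1011✓ 1100✓ 1101✓ 1111✓
Round 1: -001✓ -010✓ -011✓ -100✓ -101✓ -111✓ 0-01✓ 0-11✓ 00-1✓ 001-✓ 01-1✓ 010-✓ 1-01✓ 1-11✓ 10-1✓ 101-✓ 11-1✓ 110-✓
Round 2: --01✓ --11✓ -0-1✓ -01- -1-1✓ -10- 0--1✓ 1--1✓
Round 3: ---1
PIs = {---1, -01-, -10-}
Coverage chart:
  m1: ---1 ←essential
  m2: -01- ←essential
  m3: ---1,-01-
  m4: -10- ←essential
  m5: ---1,-10-
  m7: ---1 ←essential
  m9: ---1 ←essential
  m10: -01- ←essential
  m11: ---1,-01-
  m12: -10- ←essential
  m13: ---1,-10-
  m15: ---1 ←essential
Essential: ---1, -01-, -10-

3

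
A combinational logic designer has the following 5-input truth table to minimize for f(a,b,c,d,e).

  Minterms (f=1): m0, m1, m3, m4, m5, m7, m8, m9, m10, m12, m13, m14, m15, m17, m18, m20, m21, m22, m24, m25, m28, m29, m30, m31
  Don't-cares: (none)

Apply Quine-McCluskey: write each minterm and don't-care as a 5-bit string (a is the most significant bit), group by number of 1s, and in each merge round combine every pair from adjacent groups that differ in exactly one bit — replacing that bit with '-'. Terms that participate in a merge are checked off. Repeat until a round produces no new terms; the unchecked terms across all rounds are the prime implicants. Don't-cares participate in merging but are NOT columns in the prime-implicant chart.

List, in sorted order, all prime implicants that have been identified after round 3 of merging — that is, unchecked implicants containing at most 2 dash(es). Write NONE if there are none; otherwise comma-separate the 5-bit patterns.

[col 0] 00000*, 00001*, 00011*, 00100*, 00101*, 00111*, 01000*, 01001*, 01010*, 01100*, 01101*, 01110*, 01111*, 10001*, 10010*, 10100*, 10101*, 10110*, 11000*, 11001*, 11100*, 11101*, 11110*, 11111*
[col 1] -0001*, -0100*, -0101*, -1000*, -1001*, -1100*, -1101*, -1110*, -1111*, 0-000*, 0-001*, 0-100*, 0-101*, 0-111*, 00-00*, 00-01*, 00-11*, 000-1*, 0000-*, 001-1*, 0010-*, 01-00*, 01-01*, 01-10*, 010-0*, 0100-*, 011-0*, 011-1*, 0110-*, 0111-*, 1-001*, 1-100*, 1-101*, 1-110*, 10-01*, 10-10, 101-0*, 1010-*, 11-00*, 11-01*, 1100-*, 111-0*, 111-1*, 1110-*, 1111-*
[col 2] --001*, --100*, --101*, -0-01*, -010-*, -1-00*, -1-01*, -100-*, -11-0*, -11-1*, -110-*, -111-*, 0--00*, 0--01*, 0-00-*, 0-1-1, 0-10-*, 00--1, 00-0-*, 01--0, 01-0-*, 011--*, 1--01*, 1-1-0, 1-10-*, 11-0-*, 111--*
[col 3] ---01, --10-, -1-0-, -11--, 0--0-
Prime implicants: ---01, --10-, -1-0-, -11--, 0--0-, 0-1-1, 00--1, 01--0, 1-1-0, 10-10

0-1-1, 00--1, 01--0, 1-1-0, 10-10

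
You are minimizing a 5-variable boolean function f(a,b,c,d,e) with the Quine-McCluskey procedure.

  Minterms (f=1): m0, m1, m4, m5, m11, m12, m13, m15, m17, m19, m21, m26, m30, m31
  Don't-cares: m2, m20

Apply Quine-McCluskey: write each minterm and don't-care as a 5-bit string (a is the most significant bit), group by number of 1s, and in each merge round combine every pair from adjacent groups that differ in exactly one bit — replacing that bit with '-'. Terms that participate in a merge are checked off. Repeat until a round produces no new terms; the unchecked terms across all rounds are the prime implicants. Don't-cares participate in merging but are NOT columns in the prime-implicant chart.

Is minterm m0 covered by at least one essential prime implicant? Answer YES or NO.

[col 0] 00000*, 00001*, 00010*, 00100*, 00101*, 01011*, 01100*, 01101*, 01111*, 10001*, 10011*, 10100*, 10101*, 11010*, 11110*, 11111*
[col 1] -0001*, -0100*, -0101*, -1111, 0-100*, 0-101*, 00-00*, 00-01*, 000-0, 0000-*, 0010-*, 01-11, 011-1, 0110-*, 10-01*, 100-1, 1010-*, 11-10, 1111-
[col 2] -0-01, -010-, 0-10-, 00-0-
Prime implicants: -0-01, -010-, -1111, 0-10-, 00-0-, 000-0, 01-11, 011-1, 100-1, 11-10, 1111-
PI chart (minterm → PIs covering it):
  0 | 00-0-,000-0
  1 | -0-01,00-0-
  4 | -010-,0-10-,00-0-
  5 | -0-01,-010-,0-10-,00-0-
  11 | 01-11  (sole → essential)
  12 | 0-10-  (sole → essential)
  13 | 0-10-,011-1
  15 | -1111,01-11,011-1
  17 | -0-01,100-1
  19 | 100-1  (sole → essential)
  21 | -0-01,-010-
  26 | 11-10  (sole → essential)
  30 | 11-10,1111-
  31 | -1111,1111-
Essential prime implicants: 0-10-, 01-11, 100-1, 11-10

NO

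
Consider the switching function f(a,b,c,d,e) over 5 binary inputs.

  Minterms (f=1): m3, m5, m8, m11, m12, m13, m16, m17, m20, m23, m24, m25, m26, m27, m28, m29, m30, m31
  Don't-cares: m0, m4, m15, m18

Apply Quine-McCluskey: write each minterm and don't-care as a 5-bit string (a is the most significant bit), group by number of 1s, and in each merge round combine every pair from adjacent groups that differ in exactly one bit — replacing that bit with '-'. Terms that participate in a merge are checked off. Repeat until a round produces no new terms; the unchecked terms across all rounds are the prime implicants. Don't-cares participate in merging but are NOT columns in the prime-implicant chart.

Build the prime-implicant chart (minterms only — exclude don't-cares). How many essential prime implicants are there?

6

Round 0: 00000✓ 00011✓ 00100✓ 00101✓ 01000✓ 01011✓ 01100✓ 01101✓ 01111✓ 10000✓ 10001✓ 10010✓ 10100✓ 10111✓ 11000✓ 11001✓ 11010✓ 11011✓ 11100✓ 11101✓ 11110✓ 11111✓
Round 1: -0000✓ -0100✓ -1000✓ -1011✓ -1100✓ -1101✓ -1111✓ 0-000✓ 0-011 0-100✓ 0-101✓ 00-00✓ 0010-✓ 01-00✓ 01-11✓ 011-1✓ 0110-✓ 1-000✓ 1-001✓ 1-010✓ 1-100✓ 1-111 10-00✓ 100-0✓ 1000-✓ 11-00✓ 11-01✓ 11-10✓ 11-11✓ 110-0✓ 110-1✓ 1100-✓ 1101-✓ 111-0✓ 111-1✓ 1110-✓ 1111-✓
Round 2: --000✓ --100✓ -0-00✓ -1-00✓ -1-11 -11-1 -110- 0--00✓ 0-10- 1--00✓ 1-0-0 1-00- 11--0✓ 11--1✓ 11-0-✓ 11-1-✓ 110--✓ 111--✓
Round 3: ---00 11---
PIs = {---00, -1-11, -11-1, -110-, 0-011, 0-10-, 1-0-0, 1-00-, 1-111, 11---}
Coverage chart:
  m3: 0-011 ←essential
  m5: 0-10- ←essential
  m8: ---00 ←essential
  m11: -1-11,0-011
  m12: ---00,-110-,0-10-
  m13: -11-1,-110-,0-10-
  m16: ---00,1-0-0,1-00-
  m17: 1-00- ←essential
  m20: ---00 ←essential
  m23: 1-111 ←essential
  m24: ---00,1-0-0,1-00-,11---
  m25: 1-00-,11---
  m26: 1-0-0,11---
  m27: -1-11,11---
  m28: ---00,-110-,11---
  m29: -11-1,-110-,11---
  m30: 11--- ←essential
  m31: -1-11,-11-1,1-111,11---
Essential: ---00, 0-011, 0-10-, 1-00-, 1-111, 11---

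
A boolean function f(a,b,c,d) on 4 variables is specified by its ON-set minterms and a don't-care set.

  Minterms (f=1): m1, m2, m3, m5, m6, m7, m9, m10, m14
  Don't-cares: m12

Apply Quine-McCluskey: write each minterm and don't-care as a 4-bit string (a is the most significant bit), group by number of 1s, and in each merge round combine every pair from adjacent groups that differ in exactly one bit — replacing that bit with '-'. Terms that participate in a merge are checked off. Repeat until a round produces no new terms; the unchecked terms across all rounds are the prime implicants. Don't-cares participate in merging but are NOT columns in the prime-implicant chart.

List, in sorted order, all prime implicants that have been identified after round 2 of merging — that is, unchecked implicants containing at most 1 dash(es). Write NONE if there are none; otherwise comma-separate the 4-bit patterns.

[col 0] 0001*, 0010*, 0011*, 0101*, 0110*, 0111*, 1001*, 1010*, 1100*, 1110*
[col 1] -001, -010*, -110*, 0-01*, 0-10*, 0-11*, 00-1*, 001-*, 01-1*, 011-*, 1-10*, 11-0
[col 2] --10, 0--1, 0-1-
Prime implicants: --10, -001, 0--1, 0-1-, 11-0

-001, 11-0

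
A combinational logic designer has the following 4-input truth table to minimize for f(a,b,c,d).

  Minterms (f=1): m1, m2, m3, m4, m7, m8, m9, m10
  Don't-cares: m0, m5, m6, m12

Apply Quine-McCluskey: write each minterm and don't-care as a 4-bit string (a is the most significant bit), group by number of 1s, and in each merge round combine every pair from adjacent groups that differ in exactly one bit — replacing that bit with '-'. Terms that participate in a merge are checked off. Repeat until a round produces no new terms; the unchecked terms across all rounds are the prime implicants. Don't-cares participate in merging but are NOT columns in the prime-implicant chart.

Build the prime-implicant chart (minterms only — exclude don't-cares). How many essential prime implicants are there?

Round 0: 0000✓ 0001✓ 0010✓ 0011✓ 0100✓ 0101✓ 0110✓ 0111✓ 1000✓ 1001✓ 1010✓ 1100✓
Round 1: -000✓ -001✓ -010✓ -100✓ 0-00✓ 0-01✓ 0-10✓ 0-11✓ 00-0✓ 00-1✓ 000-✓ 001-✓ 01-0✓ 01-1✓ 010-✓ 011-✓ 1-00✓ 10-0✓ 100-✓
Round 2: --00 -0-0 -00- 0--0✓ 0--1✓ 0-0-✓ 0-1-✓ 00--✓ 01--✓
Round 3: 0---
PIs = {--00, -0-0, -00-, 0---}
Coverage chart:
  m1: -00-,0---
  m2: -0-0,0---
  m3: 0--- ←essential
  m4: --00,0---
  m7: 0--- ←essential
  m8: --00,-0-0,-00-
  m9: -00- ←essential
  m10: -0-0 ←essential
Essential: -0-0, -00-, 0---

3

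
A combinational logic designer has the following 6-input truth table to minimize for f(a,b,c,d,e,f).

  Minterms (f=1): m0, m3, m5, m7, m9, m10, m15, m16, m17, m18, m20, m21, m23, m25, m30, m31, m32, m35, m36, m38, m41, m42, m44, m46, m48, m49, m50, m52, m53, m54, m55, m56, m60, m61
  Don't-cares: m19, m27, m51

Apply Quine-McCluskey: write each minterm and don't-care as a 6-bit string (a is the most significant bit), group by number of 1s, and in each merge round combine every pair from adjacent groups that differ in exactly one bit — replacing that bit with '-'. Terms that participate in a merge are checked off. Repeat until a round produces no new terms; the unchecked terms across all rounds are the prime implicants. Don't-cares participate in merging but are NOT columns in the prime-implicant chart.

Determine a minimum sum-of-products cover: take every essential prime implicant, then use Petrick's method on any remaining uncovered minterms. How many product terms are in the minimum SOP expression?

14

Round 0: 000000✓ 000011✓ 000101✓ 000111✓ 001001✓ 001010✓ 001111✓ 010000✓ 010001✓ 010010✓ 010011✓ 010100✓ 010101✓ 010111✓ 011001✓ 011011✓ 011110✓ 011111✓ 100000✓ 100011✓ 100100✓ 100110✓ 101001✓ 101010✓ 101100✓ 101110✓ 110000✓ 110001✓ 110010✓ 110011✓ 110100✓ 110101✓ 110110✓ 110111✓ 111000✓ 111100✓ 111101✓
Round 1: -00000✓ -00011✓ -01001 -01010 -10000✓ -10001✓ -10010✓ -10011✓ -10100✓ -10101✓ -10111✓ 0-0000✓ 0-0011✓ 0-0101✓ 0-0111✓ 0-1001 0-1111✓ 00-111✓ 000-11✓ 0001-1✓ 01-001✓ 01-011✓ 01-111✓ 010-00✓ 010-01✓ 010-11✓ 0100-0✓ 0100-1✓ 01000-✓ 01001-✓ 0101-1✓ 01010-✓ 011-11✓ 0110-1✓ 01111- 1-0000✓ 1-0011✓ 1-0100✓ 1-0110✓ 1-1100✓ 10-100✓ 10-110✓ 100-00✓ 1001-0✓ 101-10 1011-0✓ 11-000✓ 11-100✓ 11-101✓ 110-00✓ 110-01✓ 110-10✓ 110-11✓ 1100-0✓ 1100-1✓ 11000-✓ 11001-✓ 1101-0✓ 1101-1✓ 11010-✓ 11011-✓ 111-00✓ 11110-✓
Round 2: --0000 --0011 -10-00✓ -10-01✓ -10-11✓ -100-0✓ -100-1✓ -1000-✓ -1001-✓ -101-1✓ -1010-✓ 0--111 0-0-11 0-01-1 01--11 01-0-1 010--1✓ 010-0-✓ 0100--✓ 1--100 1-0-00 1-01-0 10-1-0 11--00 11-10- 110--0✓ 110--1✓ 110-0-✓ 110-1-✓ 1100--✓ 1101--✓
Round 3: -10--1 -10-0- -100-- 110---
PIs = {--0000, --0011, -01001, -01010, -10--1, -10-0-, -100--, 0--111, 0-0-11, 0-01-1, 0-1001, 01--11, 01-0-1, 01111-, 1--100, 1-0-00, 1-01-0, 10-1-0, 101-10, 11--00, 11-10-, 110---}
Coverage chart:
  m0: --0000 ←essential
  m3: --0011,0-0-11
  m5: 0-01-1 ←essential
  m7: 0--111,0-0-11,0-01-1
  m9: -01001,0-1001
  m10: -01010 ←essential
  m15: 0--111 ←essential
  m16: --0000,-10-0-,-100--
  m17: -10--1,-10-0-,-100--,01-0-1
  m18: -100-- ←essential
  m20: -10-0- ←essential
  m21: -10--1,-10-0-,0-01-1
  m23: -10--1,0--111,0-0-11,0-01-1,01--11
  m25: 0-1001,01-0-1
  m30: 01111- ←essential
  m31: 0--111,01--11,01111-
  m32: --0000,1-0-00
  m35: --0011 ←essential
  m36: 1--100,1-0-00,1-01-0,10-1-0
  m38: 1-01-0,10-1-0
  m41: -01001 ←essential
  m42: -01010,101-10
  m44: 1--100,10-1-0
  m46: 10-1-0,101-10
  m48: --0000,-10-0-,-100--,1-0-00,11--00,110---
  m49: -10--1,-10-0-,-100--,110---
  m50: -100--,110---
  m52: -10-0-,1--100,1-0-00,1-01-0,11--00,11-10-,110---
  m53: -10--1,-10-0-,11-10-,110---
  m54: 1-01-0,110---
  m55: -10--1,110---
  m56: 11--00 ←essential
  m60: 1--100,11--00,11-10-
  m61: 11-10- ←essential
Essential: --0000, --0011, -01001, -01010, -10-0-, -100--, 0--111, 0-01-1, 01111-, 11--00, 11-10-
Petrick residual → 0-1001, 10-1-0, 110---
Min cover (14 terms): c'd'e'f' + c'd'ef + b'cd'e'f + b'cd'ef' + bc'e' + bc'd' + a'def + a'c'df + a'cd'e'f + a'bcde + ab'df' + abe'f' + abde' + abc'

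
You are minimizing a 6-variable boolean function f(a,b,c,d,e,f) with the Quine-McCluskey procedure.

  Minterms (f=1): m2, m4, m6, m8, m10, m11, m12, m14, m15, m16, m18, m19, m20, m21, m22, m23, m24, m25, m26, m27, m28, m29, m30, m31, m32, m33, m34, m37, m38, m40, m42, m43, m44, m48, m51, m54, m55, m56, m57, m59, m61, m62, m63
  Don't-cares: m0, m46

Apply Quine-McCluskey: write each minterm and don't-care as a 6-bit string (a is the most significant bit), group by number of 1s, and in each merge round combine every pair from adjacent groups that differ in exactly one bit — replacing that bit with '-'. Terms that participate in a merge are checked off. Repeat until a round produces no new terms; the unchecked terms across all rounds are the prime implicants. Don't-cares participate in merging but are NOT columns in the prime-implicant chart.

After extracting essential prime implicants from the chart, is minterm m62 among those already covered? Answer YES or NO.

Round 0: 000000✓ 000010✓ 000100✓ 000110✓ 001000✓ 001010✓ 001011✓ 001100✓ 001110✓ 001111✓ 010000✓ 010010✓ 010011✓ 010100✓ 010101✓ 010110✓ 010111✓ 011000✓ 011001✓ 011010✓ 011011✓ 011100✓ 011101✓ 011110✓ 011111✓ 100000✓ 100001✓ 100010✓ 100101✓ 100110✓ 101000✓ 101010✓ 101011✓ 101100✓ 101110✓ 110000✓ 110011✓ 110110✓ 110111✓ 111000✓ 111001✓ 111011✓ 111101✓ 111110✓ 111111✓
Round 1: -00000✓ -00010✓ -00110✓ -01000✓ -01010✓ -01011✓ -01100✓ -01110✓ -10000✓ -10011✓ -10110✓ -10111✓ -11000✓ -11001✓ -11011✓ -11101✓ -11110✓ -11111✓ 0-0000✓ 0-0010✓ 0-0100✓ 0-0110✓ 0-1000✓ 0-1010✓ 0-1011✓ 0-1100✓ 0-1110✓ 0-1111✓ 00-000✓ 00-010✓ 00-100✓ 00-110✓ 000-00✓ 000-10✓ 0000-0✓ 0001-0✓ 001-00✓ 001-10✓ 001-11✓ 0010-0✓ 00101-✓ 0011-0✓ 00111-✓ 01-000✓ 01-010✓ 01-011✓ 01-100✓ 01-101✓ 01-110✓ 01-111✓ 010-00✓ 010-10✓ 010-11✓ 0100-0✓ 01001-✓ 0101-0✓ 0101-1✓ 01010-✓ 01011-✓ 011-00✓ 011-01✓ 011-10✓ 011-11✓ 0110-0✓ 0110-1✓ 01100-✓ 01101-✓ 0111-0✓ 0111-1✓ 01110-✓ 01111-✓ 1-0000✓ 1-0110✓ 1-1000✓ 1-1011✓ 1-1110✓ 10-000✓ 10-010✓ 10-110✓ 100-01 100-10✓ 1000-0✓ 10000- 101-00✓ 101-10✓ 1010-0✓ 10101-✓ 1011-0✓ 11-000✓ 11-011✓ 11-110✓ 11-111✓ 110-11✓ 11011-✓ 111-01✓ 111-11✓ 1110-1✓ 11100-✓ 1111-1✓ 11111-✓
Round 2: --0000✓ --0110✓ --1000✓ --1011 --1110✓ -0-000✓ -0-010✓ -0-110✓ -00-10✓ -000-0✓ -01-00✓ -01-10✓ -010-0✓ -0101- -011-0✓ -1-000✓ -1-011✓ -1-110✓ -1-111✓ -10-11✓ -1011-✓ -11-01✓ -11-11✓ -110-1✓ -1100- -111-1✓ -1111-✓ 0--000✓ 0--010✓ 0--100✓ 0--110✓ 0-0-00✓ 0-0-10✓ 0-00-0✓ 0-01-0✓ 0-1-00✓ 0-1-10✓ 0-1-11✓ 0-10-0✓ 0-101-✓ 0-11-0✓ 0-111-✓ 00--00✓ 00--10✓ 00-0-0✓ 00-1-0✓ 000--0✓ 001--0✓ 001-1-✓ 01--00✓ 01--10✓ 01--11✓ 01-0-0✓ 01-01-✓ 01-1-0✓ 01-1-1✓ 01-10-✓ 01-11-✓ 010--0✓ 010-1-✓ 0101--✓ 011--0✓ 011--1✓ 011-0-✓ 011-1-✓ 0110--✓ 0111--✓ 1--000✓ 1--110✓ 10--10✓ 10-0-0✓ 101--0✓ 11--11✓ 11-11-✓ 111--1✓
Round 3: ---000 ---110 -0--10 -0-0-0 -01--0 -1--11 -1-11- -11--1 0---00✓ 0---10✓ 0--0-0✓ 0--1-0✓ 0-0--0✓ 0-1--0✓ 0-1-1- 00---0✓ 01---0✓ 01--1- 01-1-- 011---
Round 4: 0----0
PIs = {---000, ---110, --1011, -0--10, -0-0-0, -01--0, -0101-, -1--11, -1-11-, -11--1, -1100-, 0----0, 0-1-1-, 01--1-, 01-1--, 011---, 100-01, 10000-}
Coverage chart:
  m2: -0--10,-0-0-0,0----0
  m4: 0----0 ←essential
  m6: ---110,-0--10,0----0
  m8: ---000,-0-0-0,-01--0,0----0
  m10: -0--10,-0-0-0,-01--0,-0101-,0----0,0-1-1-
  m11: --1011,-0101-,0-1-1-
  m12: -01--0,0----0
  m14: ---110,-0--10,-01--0,0----0,0-1-1-
  m15: 0-1-1- ←essential
  m16: ---000,0----0
  m18: 0----0,01--1-
  m19: -1--11,01--1-
  m20: 0----0,01-1--
  m21: 01-1-- ←essential
  m22: ---110,-1-11-,0----0,01--1-,01-1--
  m23: -1--11,-1-11-,01--1-,01-1--
  m24: ---000,-1100-,0----0,011---
  m25: -11--1,-1100-,011---
  m26: 0----0,0-1-1-,01--1-,011---
  m27: --1011,-1--11,-11--1,0-1-1-,01--1-,011---
  m28: 0----0,01-1--,011---
  m29: -11--1,01-1--,011---
  m30: ---110,-1-11-,0----0,0-1-1-,01--1-,01-1--,011---
  m31: -1--11,-1-11-,-11--1,0-1-1-,01--1-,01-1--,011---
  m32: ---000,-0-0-0,10000-
  m33: 100-01,10000-
  m34: -0--10,-0-0-0
  m37: 100-01 ←essential
  m38: ---110,-0--10
  m40: ---000,-0-0-0,-01--0
  m42: -0--10,-0-0-0,-01--0,-0101-
  m43: --1011,-0101-
  m44: -01--0 ←essential
  m48: ---000 ←essential
  m51: -1--11 ←essential
  m54: ---110,-1-11-
  m55: -1--11,-1-11-
  m56: ---000,-1100-
  m57: -11--1,-1100-
  m59: --1011,-1--11,-11--1
  m61: -11--1 ←essential
  m62: ---110,-1-11-
  m63: -1--11,-1-11-,-11--1
Essential: ---000, -01--0, -1--11, -11--1, 0----0, 0-1-1-, 01-1--, 100-01

NO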